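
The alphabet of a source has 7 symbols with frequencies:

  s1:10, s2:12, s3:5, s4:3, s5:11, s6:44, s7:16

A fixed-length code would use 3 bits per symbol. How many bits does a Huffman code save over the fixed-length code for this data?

62

Fixed-length: 3 bits × 101 symbols = 303 bits.
Huffman merges:
combine s4(3), s3(5) → 8
combine 8, s1(10) → 18
combine s5(11), s2(12) → 23
combine s7(16), 18 → 34
combine 23, 34 → 57
combine s6(44), 57 → 101
Huffman total = 8 + 18 + 23 + 34 + 57 + 101 = 241 bits.
Saving = 303 − 241 = 62 bits.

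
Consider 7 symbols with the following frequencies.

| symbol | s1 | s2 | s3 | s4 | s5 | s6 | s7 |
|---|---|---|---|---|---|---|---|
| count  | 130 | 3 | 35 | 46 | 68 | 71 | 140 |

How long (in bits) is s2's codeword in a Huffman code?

Huffman merges, smallest pair first:
s2(3) + s3(35) → 38
38 + s4(46) → 84
s5(68) + s6(71) → 139
84 + s1(130) → 214
139 + s7(140) → 279
214 + 279 → 493
The subtree containing s2 is merged 4 times, so code length = 4.

4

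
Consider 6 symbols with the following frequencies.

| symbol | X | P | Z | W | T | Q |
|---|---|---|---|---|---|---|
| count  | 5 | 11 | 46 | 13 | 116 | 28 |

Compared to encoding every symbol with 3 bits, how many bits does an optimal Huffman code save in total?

Fixed-length: 3 bits × 219 symbols = 657 bits.
Huffman merges:
merge X(5) and P(11): 16
merge W(13) and 16: 29
merge Q(28) and 29: 57
merge Z(46) and 57: 103
merge 103 and T(116): 219
Huffman total = 16 + 29 + 57 + 103 + 219 = 424 bits.
Saving = 657 − 424 = 233 bits.

233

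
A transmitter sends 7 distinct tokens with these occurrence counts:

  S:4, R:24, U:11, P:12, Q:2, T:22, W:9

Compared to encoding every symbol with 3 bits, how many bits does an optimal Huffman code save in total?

Fixed-length: 3 bits × 84 symbols = 252 bits.
Huffman merges:
combine Q(2), S(4) → 6
combine 6, W(9) → 15
combine U(11), P(12) → 23
combine 15, T(22) → 37
combine 23, R(24) → 47
combine 37, 47 → 84
Huffman total = 6 + 15 + 23 + 37 + 47 + 84 = 212 bits.
Saving = 252 − 212 = 40 bits.

40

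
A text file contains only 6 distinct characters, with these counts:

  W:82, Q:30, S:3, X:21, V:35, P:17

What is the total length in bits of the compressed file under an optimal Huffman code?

420

Build the Huffman tree bottom-up:
S(3) + P(17) → 20
20 + X(21) → 41
Q(30) + V(35) → 65
41 + 65 → 106
W(82) + 106 → 188
Total encoded bits = sum of merged weights = 20 + 41 + 65 + 106 + 188 = 420.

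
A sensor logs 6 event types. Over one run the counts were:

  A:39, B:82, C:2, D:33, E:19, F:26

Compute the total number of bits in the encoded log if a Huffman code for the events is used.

460

Build the Huffman tree bottom-up:
C(2) + E(19) → 21
21 + F(26) → 47
D(33) + A(39) → 72
47 + 72 → 119
B(82) + 119 → 201
Each symbol's bit-cost is frequency × depth; summing gives 460 bits (equivalently 21 + 47 + 72 + 119 + 201).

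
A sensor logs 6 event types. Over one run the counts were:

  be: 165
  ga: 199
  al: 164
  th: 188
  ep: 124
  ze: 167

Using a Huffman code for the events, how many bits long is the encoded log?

2634

Build the Huffman tree bottom-up:
merge ep(124) and al(164): 288
merge be(165) and ze(167): 332
merge th(188) and ga(199): 387
merge 288 and 332: 620
merge 387 and 620: 1007
Total encoded bits = sum of merged weights = 288 + 332 + 387 + 620 + 1007 = 2634.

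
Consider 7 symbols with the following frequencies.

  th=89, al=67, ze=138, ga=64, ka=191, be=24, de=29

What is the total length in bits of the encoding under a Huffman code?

1530

Greedily combine the two least-frequent nodes:
be(24) + de(29) → 53
53 + ga(64) → 117
al(67) + th(89) → 156
117 + ze(138) → 255
156 + ka(191) → 347
255 + 347 → 602
Total encoded bits = sum of merged weights = 53 + 117 + 156 + 255 + 347 + 602 = 1530.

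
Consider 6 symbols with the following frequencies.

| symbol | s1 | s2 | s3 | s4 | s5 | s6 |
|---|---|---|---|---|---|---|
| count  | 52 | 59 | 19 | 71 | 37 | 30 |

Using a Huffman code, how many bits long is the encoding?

Greedily combine the two least-frequent nodes:
s3(19) + s6(30) → 49
s5(37) + 49 → 86
s1(52) + s2(59) → 111
s4(71) + 86 → 157
111 + 157 → 268
Each symbol's bit-cost is frequency × depth; summing gives 671 bits (equivalently 49 + 86 + 111 + 157 + 268).

671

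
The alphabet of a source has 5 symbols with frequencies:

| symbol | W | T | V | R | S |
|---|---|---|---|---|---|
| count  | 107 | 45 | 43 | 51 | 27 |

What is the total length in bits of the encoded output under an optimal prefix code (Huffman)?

605

Greedily combine the two least-frequent nodes:
combine S(27), V(43) → 70
combine T(45), R(51) → 96
combine 70, 96 → 166
combine W(107), 166 → 273
The encoded length is the sum of every internal node's weight: 70 + 96 + 166 + 273 = 605 bits.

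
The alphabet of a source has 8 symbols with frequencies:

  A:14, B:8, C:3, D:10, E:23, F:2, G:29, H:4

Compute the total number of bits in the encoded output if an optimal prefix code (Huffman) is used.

Build the Huffman tree bottom-up:
F(2) + C(3) → 5
H(4) + 5 → 9
B(8) + 9 → 17
D(10) + A(14) → 24
17 + E(23) → 40
24 + G(29) → 53
40 + 53 → 93
The encoded length is the sum of every internal node's weight: 5 + 9 + 17 + 24 + 40 + 53 + 93 = 241 bits.

241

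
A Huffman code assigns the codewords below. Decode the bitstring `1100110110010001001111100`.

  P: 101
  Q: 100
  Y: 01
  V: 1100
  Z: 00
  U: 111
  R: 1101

VRQQYZUV

Read left to right; each codeword is recognised as soon as it completes (prefix code):
  1100→V | 1101→R | 100→Q | 100→Q | 01→Y | 00→Z | 111→U | 1100→V
Decoded message: VRQQYZUV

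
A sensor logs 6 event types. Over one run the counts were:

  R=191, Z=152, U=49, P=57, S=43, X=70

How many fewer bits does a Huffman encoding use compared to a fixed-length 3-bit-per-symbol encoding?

343

Fixed-length: 3 bits × 562 symbols = 1686 bits.
Huffman merges:
S(43) + U(49) → 92
P(57) + X(70) → 127
92 + 127 → 219
Z(152) + R(191) → 343
219 + 343 → 562
Huffman total = 92 + 127 + 219 + 343 + 562 = 1343 bits.
Saving = 1686 − 1343 = 343 bits.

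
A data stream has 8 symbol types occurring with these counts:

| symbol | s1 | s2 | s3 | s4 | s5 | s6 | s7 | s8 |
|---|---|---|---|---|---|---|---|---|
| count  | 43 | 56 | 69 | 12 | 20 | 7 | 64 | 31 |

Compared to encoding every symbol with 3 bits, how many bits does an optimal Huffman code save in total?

75

Fixed-length: 3 bits × 302 symbols = 906 bits.
Huffman merges:
s6(7) + s4(12) → 19
19 + s5(20) → 39
s8(31) + 39 → 70
s1(43) + s2(56) → 99
s7(64) + s3(69) → 133
70 + 99 → 169
133 + 169 → 302
Huffman total = 19 + 39 + 70 + 99 + 133 + 169 + 302 = 831 bits.
Saving = 906 − 831 = 75 bits.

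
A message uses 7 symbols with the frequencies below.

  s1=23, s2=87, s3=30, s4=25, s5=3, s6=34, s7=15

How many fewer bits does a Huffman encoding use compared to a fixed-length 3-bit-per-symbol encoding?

Fixed-length: 3 bits × 217 symbols = 651 bits.
Huffman merges:
s5(3) + s7(15) → 18
18 + s1(23) → 41
s4(25) + s3(30) → 55
s6(34) + 41 → 75
55 + 75 → 130
s2(87) + 130 → 217
Huffman total = 18 + 41 + 55 + 75 + 130 + 217 = 536 bits.
Saving = 651 − 536 = 115 bits.

115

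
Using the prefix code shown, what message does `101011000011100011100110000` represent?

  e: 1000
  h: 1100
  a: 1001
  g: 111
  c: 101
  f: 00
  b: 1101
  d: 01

Read left to right; each codeword is recognised as soon as it completes (prefix code):
  101→c | 01→d | 1000→e | 01→d | 1100→h | 01→d | 1100→h | 1100→h | 00→f
Decoded message: cdedhdhhf

cdedhdhhf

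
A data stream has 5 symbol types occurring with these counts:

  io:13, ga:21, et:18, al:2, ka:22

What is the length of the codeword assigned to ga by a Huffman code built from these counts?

Huffman merges, smallest pair first:
combine al(2), io(13) → 15
combine 15, et(18) → 33
combine ga(21), ka(22) → 43
combine 33, 43 → 76
ga's leaf is at depth 2, giving a 2-bit codeword.

2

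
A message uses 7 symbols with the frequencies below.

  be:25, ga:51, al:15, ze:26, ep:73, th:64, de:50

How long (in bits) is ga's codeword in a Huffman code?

Huffman merges, smallest pair first:
combine al(15), be(25) → 40
combine ze(26), 40 → 66
combine de(50), ga(51) → 101
combine th(64), 66 → 130
combine ep(73), 101 → 174
combine 130, 174 → 304
ga sits 3 levels below the root, so its codeword is 3 bits.

3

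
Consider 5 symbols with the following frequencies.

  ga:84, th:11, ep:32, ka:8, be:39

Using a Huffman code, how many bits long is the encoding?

334

Merge the two smallest weights repeatedly:
merge ka(8) and th(11): 19
merge 19 and ep(32): 51
merge be(39) and 51: 90
merge ga(84) and 90: 174
Total encoded bits = sum of merged weights = 19 + 51 + 90 + 174 = 334.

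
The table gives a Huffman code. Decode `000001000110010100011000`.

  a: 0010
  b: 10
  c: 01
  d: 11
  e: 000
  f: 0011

Read left to right; each codeword is recognised as soon as it completes (prefix code):
  000→e | 0010→a | 0011→f | 0010→a | 10→b | 0011→f | 000→e
Decoded message: eafabfe

eafabfe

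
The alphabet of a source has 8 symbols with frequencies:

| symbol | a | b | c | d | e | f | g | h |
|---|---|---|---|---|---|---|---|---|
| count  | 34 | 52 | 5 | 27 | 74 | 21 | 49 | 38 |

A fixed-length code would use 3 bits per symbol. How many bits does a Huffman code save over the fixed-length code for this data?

Fixed-length: 3 bits × 300 symbols = 900 bits.
Huffman merges:
combine c(5), f(21) → 26
combine 26, d(27) → 53
combine a(34), h(38) → 72
combine g(49), b(52) → 101
combine 53, 72 → 125
combine e(74), 101 → 175
combine 125, 175 → 300
Huffman total = 26 + 53 + 72 + 101 + 125 + 175 + 300 = 852 bits.
Saving = 900 − 852 = 48 bits.

48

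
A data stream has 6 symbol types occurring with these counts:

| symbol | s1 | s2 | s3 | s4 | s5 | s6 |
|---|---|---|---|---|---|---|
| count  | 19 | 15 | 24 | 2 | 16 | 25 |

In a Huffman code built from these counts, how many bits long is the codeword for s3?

Huffman merges, smallest pair first:
combine s4(2), s2(15) → 17
combine s5(16), 17 → 33
combine s1(19), s3(24) → 43
combine s6(25), 33 → 58
combine 43, 58 → 101
s3's leaf is at depth 2, giving a 2-bit codeword.

2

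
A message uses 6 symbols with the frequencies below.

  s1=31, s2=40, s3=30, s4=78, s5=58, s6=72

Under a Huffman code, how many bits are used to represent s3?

3

Build the tree from the bottom:
s3(30) + s1(31) → 61
s2(40) + s5(58) → 98
61 + s6(72) → 133
s4(78) + 98 → 176
133 + 176 → 309
s3 sits 3 levels below the root, so its codeword is 3 bits.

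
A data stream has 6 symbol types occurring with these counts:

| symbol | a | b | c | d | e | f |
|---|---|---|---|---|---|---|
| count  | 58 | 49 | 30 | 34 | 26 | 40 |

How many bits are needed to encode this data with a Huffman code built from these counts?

604

Build the Huffman tree bottom-up:
merge e(26) and c(30): 56
merge d(34) and f(40): 74
merge b(49) and 56: 105
merge a(58) and 74: 132
merge 105 and 132: 237
Each symbol's bit-cost is frequency × depth; summing gives 604 bits (equivalently 56 + 74 + 105 + 132 + 237).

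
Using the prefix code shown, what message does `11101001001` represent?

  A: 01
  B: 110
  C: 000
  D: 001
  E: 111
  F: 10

Read left to right; each codeword is recognised as soon as it completes (prefix code):
  111→E | 01→A | 001→D | 001→D
Decoded message: EADD

EADD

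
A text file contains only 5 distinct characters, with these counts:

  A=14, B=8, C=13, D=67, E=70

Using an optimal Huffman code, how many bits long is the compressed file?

330

Build the Huffman tree bottom-up:
merge B(8) and C(13): 21
merge A(14) and 21: 35
merge 35 and D(67): 102
merge E(70) and 102: 172
The encoded length is the sum of every internal node's weight: 21 + 35 + 102 + 172 = 330 bits.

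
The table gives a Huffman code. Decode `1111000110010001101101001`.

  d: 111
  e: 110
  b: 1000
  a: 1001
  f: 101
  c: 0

Read left to right; each codeword is recognised as soon as it completes (prefix code):
  111→d | 1000→b | 110→e | 0→c | 1000→b | 110→e | 110→e | 1001→a
Decoded message: dbecbeea

dbecbeea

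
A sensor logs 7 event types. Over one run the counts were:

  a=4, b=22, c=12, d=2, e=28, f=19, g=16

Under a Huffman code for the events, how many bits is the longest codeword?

Merge the two lowest-weight nodes at each step:
merge d(2) and a(4): 6
merge 6 and c(12): 18
merge g(16) and 18: 34
merge f(19) and b(22): 41
merge e(28) and 34: 62
merge 41 and 62: 103
The rarest symbols sit at the bottom; the longest codeword is 5 bits.

5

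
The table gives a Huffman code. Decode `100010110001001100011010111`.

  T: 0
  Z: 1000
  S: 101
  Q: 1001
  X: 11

ZSZQZXTSX

Read left to right; each codeword is recognised as soon as it completes (prefix code):
  1000→Z | 101→S | 1000→Z | 1001→Q | 1000→Z | 11→X | 0→T | 101→S | 11→X
Decoded message: ZSZQZXTSX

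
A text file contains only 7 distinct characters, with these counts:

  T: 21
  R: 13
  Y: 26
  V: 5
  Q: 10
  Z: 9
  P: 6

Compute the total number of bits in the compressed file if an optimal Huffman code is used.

234

Merge the two smallest weights repeatedly:
merge V(5) and P(6): 11
merge Z(9) and Q(10): 19
merge 11 and R(13): 24
merge 19 and T(21): 40
merge 24 and Y(26): 50
merge 40 and 50: 90
The encoded length is the sum of every internal node's weight: 11 + 19 + 24 + 40 + 50 + 90 = 234 bits.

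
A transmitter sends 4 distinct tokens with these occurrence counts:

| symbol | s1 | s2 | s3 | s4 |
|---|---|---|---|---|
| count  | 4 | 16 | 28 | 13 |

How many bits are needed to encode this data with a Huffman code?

111

Build the Huffman tree bottom-up:
s1(4) + s4(13) → 17
s2(16) + 17 → 33
s3(28) + 33 → 61
The encoded length is the sum of every internal node's weight: 17 + 33 + 61 = 111 bits.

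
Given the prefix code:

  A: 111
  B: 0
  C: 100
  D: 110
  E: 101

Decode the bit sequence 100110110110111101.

CDDDAE

Read left to right; each codeword is recognised as soon as it completes (prefix code):
  100→C | 110→D | 110→D | 110→D | 111→A | 101→E
Decoded message: CDDDAE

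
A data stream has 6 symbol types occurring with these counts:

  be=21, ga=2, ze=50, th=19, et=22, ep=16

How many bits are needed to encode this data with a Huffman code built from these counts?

308

Merge the two smallest weights repeatedly:
merge ga(2) and ep(16): 18
merge 18 and th(19): 37
merge be(21) and et(22): 43
merge 37 and 43: 80
merge ze(50) and 80: 130
The encoded length is the sum of every internal node's weight: 18 + 37 + 43 + 80 + 130 = 308 bits.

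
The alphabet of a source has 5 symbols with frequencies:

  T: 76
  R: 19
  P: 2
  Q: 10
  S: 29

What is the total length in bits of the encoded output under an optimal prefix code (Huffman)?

239

Merge the two smallest weights repeatedly:
P(2) + Q(10) → 12
12 + R(19) → 31
S(29) + 31 → 60
60 + T(76) → 136
The encoded length is the sum of every internal node's weight: 12 + 31 + 60 + 136 = 239 bits.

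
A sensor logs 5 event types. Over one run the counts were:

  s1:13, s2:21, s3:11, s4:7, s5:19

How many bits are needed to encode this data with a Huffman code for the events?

Greedily combine the two least-frequent nodes:
s4(7) + s3(11) → 18
s1(13) + 18 → 31
s5(19) + s2(21) → 40
31 + 40 → 71
Total encoded bits = sum of merged weights = 18 + 31 + 40 + 71 = 160.

160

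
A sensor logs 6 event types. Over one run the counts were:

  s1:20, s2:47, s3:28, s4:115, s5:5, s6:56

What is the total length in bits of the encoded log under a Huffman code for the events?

605

Merge the two smallest weights repeatedly:
s5(5) + s1(20) → 25
25 + s3(28) → 53
s2(47) + 53 → 100
s6(56) + 100 → 156
s4(115) + 156 → 271
Each symbol's bit-cost is frequency × depth; summing gives 605 bits (equivalently 25 + 53 + 100 + 156 + 271).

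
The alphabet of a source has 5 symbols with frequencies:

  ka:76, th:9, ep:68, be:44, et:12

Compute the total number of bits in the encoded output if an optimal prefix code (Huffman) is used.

Build the Huffman tree bottom-up:
th(9) + et(12) → 21
21 + be(44) → 65
65 + ep(68) → 133
ka(76) + 133 → 209
Total encoded bits = sum of merged weights = 21 + 65 + 133 + 209 = 428.

428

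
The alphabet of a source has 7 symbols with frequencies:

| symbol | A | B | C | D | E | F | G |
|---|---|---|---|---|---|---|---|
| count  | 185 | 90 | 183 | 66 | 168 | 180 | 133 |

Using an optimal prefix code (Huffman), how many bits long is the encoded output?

Merge the two smallest weights repeatedly:
D(66) + B(90) → 156
G(133) + 156 → 289
E(168) + F(180) → 348
C(183) + A(185) → 368
289 + 348 → 637
368 + 637 → 1005
Total encoded bits = sum of merged weights = 156 + 289 + 348 + 368 + 637 + 1005 = 2803.

2803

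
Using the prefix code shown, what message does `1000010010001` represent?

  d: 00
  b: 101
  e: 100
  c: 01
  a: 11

Read left to right; each codeword is recognised as soon as it completes (prefix code):
  100→e | 00→d | 100→e | 100→e | 01→c
Decoded message: edeec

edeec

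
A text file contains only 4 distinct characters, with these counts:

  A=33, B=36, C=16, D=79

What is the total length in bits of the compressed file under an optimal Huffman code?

298

Build the Huffman tree bottom-up:
combine C(16), A(33) → 49
combine B(36), 49 → 85
combine D(79), 85 → 164
Total encoded bits = sum of merged weights = 49 + 85 + 164 = 298.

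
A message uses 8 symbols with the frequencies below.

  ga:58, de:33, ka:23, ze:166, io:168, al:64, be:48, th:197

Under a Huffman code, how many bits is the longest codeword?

5

Merge the two lowest-weight nodes at each step:
ka(23) + de(33) → 56
be(48) + 56 → 104
ga(58) + al(64) → 122
104 + 122 → 226
ze(166) + io(168) → 334
th(197) + 226 → 423
334 + 423 → 757
The rarest symbols sit at the bottom; the longest codeword is 5 bits.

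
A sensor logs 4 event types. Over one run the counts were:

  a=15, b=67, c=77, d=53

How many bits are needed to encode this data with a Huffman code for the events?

415

Build the Huffman tree bottom-up:
merge a(15) and d(53): 68
merge b(67) and 68: 135
merge c(77) and 135: 212
Each symbol's bit-cost is frequency × depth; summing gives 415 bits (equivalently 68 + 135 + 212).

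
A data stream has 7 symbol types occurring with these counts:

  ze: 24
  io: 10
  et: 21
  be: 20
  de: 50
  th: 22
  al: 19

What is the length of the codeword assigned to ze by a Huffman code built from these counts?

3

Repeatedly merge the two smallest:
merge io(10) and al(19): 29
merge be(20) and et(21): 41
merge th(22) and ze(24): 46
merge 29 and 41: 70
merge 46 and de(50): 96
merge 70 and 96: 166
The subtree containing ze is merged 3 times, so code length = 3.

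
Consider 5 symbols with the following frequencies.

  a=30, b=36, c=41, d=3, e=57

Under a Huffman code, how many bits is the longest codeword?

Merge the two lowest-weight nodes at each step:
merge d(3) and a(30): 33
merge 33 and b(36): 69
merge c(41) and e(57): 98
merge 69 and 98: 167
The first pair merged (d, a) ends up deepest, at depth 3.

3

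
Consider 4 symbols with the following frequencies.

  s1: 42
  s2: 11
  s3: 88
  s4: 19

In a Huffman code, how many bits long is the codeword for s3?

Build the tree from the bottom:
s2(11) + s4(19) → 30
30 + s1(42) → 72
72 + s3(88) → 160
s3 is a child of the root — depth 1, so its codeword is a single bit.

1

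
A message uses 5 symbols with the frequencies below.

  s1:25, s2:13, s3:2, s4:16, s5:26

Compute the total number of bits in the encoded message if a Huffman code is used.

Merge the two smallest weights repeatedly:
combine s3(2), s2(13) → 15
combine 15, s4(16) → 31
combine s1(25), s5(26) → 51
combine 31, 51 → 82
Each symbol's bit-cost is frequency × depth; summing gives 179 bits (equivalently 15 + 31 + 51 + 82).

179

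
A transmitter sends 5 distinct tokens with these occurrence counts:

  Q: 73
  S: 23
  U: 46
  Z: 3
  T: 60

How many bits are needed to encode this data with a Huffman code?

435

Greedily combine the two least-frequent nodes:
Z(3) + S(23) → 26
26 + U(46) → 72
T(60) + 72 → 132
Q(73) + 132 → 205
The encoded length is the sum of every internal node's weight: 26 + 72 + 132 + 205 = 435 bits.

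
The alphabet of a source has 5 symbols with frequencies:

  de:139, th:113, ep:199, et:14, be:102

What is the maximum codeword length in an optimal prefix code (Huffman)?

3

Merge the two lowest-weight nodes at each step:
et(14) + be(102) → 116
th(113) + 116 → 229
de(139) + ep(199) → 338
229 + 338 → 567
Maximum depth reached is 3.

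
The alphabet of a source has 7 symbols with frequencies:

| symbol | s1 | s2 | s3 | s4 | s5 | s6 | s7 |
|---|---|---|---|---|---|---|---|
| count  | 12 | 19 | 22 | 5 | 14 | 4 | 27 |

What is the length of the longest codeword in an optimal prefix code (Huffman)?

4

Merge the two lowest-weight nodes at each step:
merge s6(4) and s4(5): 9
merge 9 and s1(12): 21
merge s5(14) and s2(19): 33
merge 21 and s3(22): 43
merge s7(27) and 33: 60
merge 43 and 60: 103
The rarest symbols sit at the bottom; the longest codeword is 4 bits.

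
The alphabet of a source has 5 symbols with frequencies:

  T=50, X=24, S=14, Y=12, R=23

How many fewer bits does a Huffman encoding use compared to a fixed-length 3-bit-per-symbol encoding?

Fixed-length: 3 bits × 123 symbols = 369 bits.
Huffman merges:
combine Y(12), S(14) → 26
combine R(23), X(24) → 47
combine 26, 47 → 73
combine T(50), 73 → 123
Huffman total = 26 + 47 + 73 + 123 = 269 bits.
Saving = 369 − 269 = 100 bits.

100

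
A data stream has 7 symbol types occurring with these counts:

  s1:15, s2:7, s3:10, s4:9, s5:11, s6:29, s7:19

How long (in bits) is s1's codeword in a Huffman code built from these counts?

3

Build the tree from the bottom:
s2(7) + s4(9) → 16
s3(10) + s5(11) → 21
s1(15) + 16 → 31
s7(19) + 21 → 40
s6(29) + 31 → 60
40 + 60 → 100
s1's leaf is at depth 3, giving a 3-bit codeword.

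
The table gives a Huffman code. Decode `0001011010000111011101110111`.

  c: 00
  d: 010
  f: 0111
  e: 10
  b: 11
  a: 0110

cdbdcffff

Read left to right; each codeword is recognised as soon as it completes (prefix code):
  00→c | 010→d | 11→b | 010→d | 00→c | 0111→f | 0111→f | 0111→f | 0111→f
Decoded message: cdbdcffff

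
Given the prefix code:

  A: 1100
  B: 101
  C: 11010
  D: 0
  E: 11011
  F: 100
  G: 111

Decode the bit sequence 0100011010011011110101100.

DFDCDECA

Read left to right; each codeword is recognised as soon as it completes (prefix code):
  0→D | 100→F | 0→D | 11010→C | 0→D | 11011→E | 11010→C | 1100→A
Decoded message: DFDCDECA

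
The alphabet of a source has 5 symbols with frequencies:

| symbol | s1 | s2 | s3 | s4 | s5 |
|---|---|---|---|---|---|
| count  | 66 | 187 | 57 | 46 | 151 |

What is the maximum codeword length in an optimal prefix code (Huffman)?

Merge the two lowest-weight nodes at each step:
s4(46) + s3(57) → 103
s1(66) + 103 → 169
s5(151) + 169 → 320
s2(187) + 320 → 507
Maximum depth reached is 4.

4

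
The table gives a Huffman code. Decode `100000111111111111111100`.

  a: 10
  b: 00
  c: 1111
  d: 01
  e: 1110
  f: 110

Read left to right; each codeword is recognised as soon as it completes (prefix code):
  10→a | 00→b | 00→b | 1111→c | 1111→c | 1111→c | 1111→c | 00→b
Decoded message: abbccccb

abbccccb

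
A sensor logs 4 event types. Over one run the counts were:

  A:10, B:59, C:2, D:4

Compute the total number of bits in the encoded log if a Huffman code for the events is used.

97

Merge the two smallest weights repeatedly:
combine C(2), D(4) → 6
combine 6, A(10) → 16
combine 16, B(59) → 75
The encoded length is the sum of every internal node's weight: 6 + 16 + 75 = 97 bits.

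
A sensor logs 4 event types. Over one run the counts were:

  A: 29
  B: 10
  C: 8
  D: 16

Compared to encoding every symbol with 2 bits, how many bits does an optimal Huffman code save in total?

11

Fixed-length: 2 bits × 63 symbols = 126 bits.
Huffman merges:
merge C(8) and B(10): 18
merge D(16) and 18: 34
merge A(29) and 34: 63
Huffman total = 18 + 34 + 63 = 115 bits.
Saving = 126 − 115 = 11 bits.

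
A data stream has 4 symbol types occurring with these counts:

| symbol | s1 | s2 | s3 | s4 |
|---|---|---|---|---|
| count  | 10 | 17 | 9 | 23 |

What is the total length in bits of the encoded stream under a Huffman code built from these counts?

Build the Huffman tree bottom-up:
combine s3(9), s1(10) → 19
combine s2(17), 19 → 36
combine s4(23), 36 → 59
Total encoded bits = sum of merged weights = 19 + 36 + 59 = 114.

114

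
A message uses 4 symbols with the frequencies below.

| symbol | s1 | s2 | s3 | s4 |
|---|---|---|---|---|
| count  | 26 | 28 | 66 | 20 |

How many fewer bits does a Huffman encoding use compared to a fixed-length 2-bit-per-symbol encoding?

Fixed-length: 2 bits × 140 symbols = 280 bits.
Huffman merges:
combine s4(20), s1(26) → 46
combine s2(28), 46 → 74
combine s3(66), 74 → 140
Huffman total = 46 + 74 + 140 = 260 bits.
Saving = 280 − 260 = 20 bits.

20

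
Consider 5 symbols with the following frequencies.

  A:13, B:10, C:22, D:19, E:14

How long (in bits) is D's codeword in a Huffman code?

Huffman merges, smallest pair first:
combine B(10), A(13) → 23
combine E(14), D(19) → 33
combine C(22), 23 → 45
combine 33, 45 → 78
The subtree containing D is merged 2 times, so code length = 2.

2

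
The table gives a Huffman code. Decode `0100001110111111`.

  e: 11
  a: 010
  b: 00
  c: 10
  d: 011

Read left to right; each codeword is recognised as soon as it completes (prefix code):
  010→a | 00→b | 011→d | 10→c | 11→e | 11→e | 11→e
Decoded message: abdceee

abdceee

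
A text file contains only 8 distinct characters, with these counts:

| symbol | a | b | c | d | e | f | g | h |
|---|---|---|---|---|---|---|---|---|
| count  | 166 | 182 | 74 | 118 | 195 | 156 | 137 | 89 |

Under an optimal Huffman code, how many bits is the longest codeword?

4

Merge the two lowest-weight nodes at each step:
combine c(74), h(89) → 163
combine d(118), g(137) → 255
combine f(156), 163 → 319
combine a(166), b(182) → 348
combine e(195), 255 → 450
combine 319, 348 → 667
combine 450, 667 → 1117
The first pair merged (c, h) ends up deepest, at depth 4.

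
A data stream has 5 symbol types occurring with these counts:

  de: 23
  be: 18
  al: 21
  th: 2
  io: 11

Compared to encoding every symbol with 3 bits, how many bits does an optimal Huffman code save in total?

Fixed-length: 3 bits × 75 symbols = 225 bits.
Huffman merges:
th(2) + io(11) → 13
13 + be(18) → 31
al(21) + de(23) → 44
31 + 44 → 75
Huffman total = 13 + 31 + 44 + 75 = 163 bits.
Saving = 225 − 163 = 62 bits.

62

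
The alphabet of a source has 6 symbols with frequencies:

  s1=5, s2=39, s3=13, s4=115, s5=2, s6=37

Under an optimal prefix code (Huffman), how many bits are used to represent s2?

2

Huffman merges, smallest pair first:
merge s5(2) and s1(5): 7
merge 7 and s3(13): 20
merge 20 and s6(37): 57
merge s2(39) and 57: 96
merge 96 and s4(115): 211
s2's leaf is at depth 2, giving a 2-bit codeword.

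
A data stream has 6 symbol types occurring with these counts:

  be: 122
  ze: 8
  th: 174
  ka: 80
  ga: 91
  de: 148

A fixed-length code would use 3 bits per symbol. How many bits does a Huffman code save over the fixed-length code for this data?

356

Fixed-length: 3 bits × 623 symbols = 1869 bits.
Huffman merges:
merge ze(8) and ka(80): 88
merge 88 and ga(91): 179
merge be(122) and de(148): 270
merge th(174) and 179: 353
merge 270 and 353: 623
Huffman total = 88 + 179 + 270 + 353 + 623 = 1513 bits.
Saving = 1869 − 1513 = 356 bits.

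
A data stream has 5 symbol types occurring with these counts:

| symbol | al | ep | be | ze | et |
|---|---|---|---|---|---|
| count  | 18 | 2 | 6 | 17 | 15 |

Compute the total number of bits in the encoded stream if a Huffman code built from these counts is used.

124

Greedily combine the two least-frequent nodes:
merge ep(2) and be(6): 8
merge 8 and et(15): 23
merge ze(17) and al(18): 35
merge 23 and 35: 58
The encoded length is the sum of every internal node's weight: 8 + 23 + 35 + 58 = 124 bits.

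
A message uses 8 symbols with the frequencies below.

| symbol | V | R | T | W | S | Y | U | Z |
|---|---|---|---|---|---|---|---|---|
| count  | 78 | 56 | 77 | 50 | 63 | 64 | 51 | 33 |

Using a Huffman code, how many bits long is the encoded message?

Merge the two smallest weights repeatedly:
combine Z(33), W(50) → 83
combine U(51), R(56) → 107
combine S(63), Y(64) → 127
combine T(77), V(78) → 155
combine 83, 107 → 190
combine 127, 155 → 282
combine 190, 282 → 472
The encoded length is the sum of every internal node's weight: 83 + 107 + 127 + 155 + 190 + 282 + 472 = 1416 bits.

1416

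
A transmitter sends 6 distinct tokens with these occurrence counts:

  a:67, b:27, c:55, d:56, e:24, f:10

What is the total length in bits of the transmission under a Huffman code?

573

Merge the two smallest weights repeatedly:
combine f(10), e(24) → 34
combine b(27), 34 → 61
combine c(55), d(56) → 111
combine 61, a(67) → 128
combine 111, 128 → 239
The encoded length is the sum of every internal node's weight: 34 + 61 + 111 + 128 + 239 = 573 bits.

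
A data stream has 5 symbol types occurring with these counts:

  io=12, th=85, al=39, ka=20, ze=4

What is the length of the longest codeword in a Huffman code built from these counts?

Merge the two lowest-weight nodes at each step:
ze(4) + io(12) → 16
16 + ka(20) → 36
36 + al(39) → 75
75 + th(85) → 160
The first pair merged (ze, io) ends up deepest, at depth 4.

4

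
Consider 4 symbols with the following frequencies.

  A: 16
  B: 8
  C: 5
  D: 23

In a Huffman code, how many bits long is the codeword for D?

Repeatedly merge the two smallest:
merge C(5) and B(8): 13
merge 13 and A(16): 29
merge D(23) and 29: 52
D sits one level below the root: a 1-bit codeword.

1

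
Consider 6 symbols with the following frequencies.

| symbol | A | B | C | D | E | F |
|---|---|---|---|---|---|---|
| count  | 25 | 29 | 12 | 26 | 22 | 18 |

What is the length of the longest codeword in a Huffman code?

Merge the two lowest-weight nodes at each step:
C(12) + F(18) → 30
E(22) + A(25) → 47
D(26) + B(29) → 55
30 + 47 → 77
55 + 77 → 132
The rarest symbols sit at the bottom; the longest codeword is 3 bits.

3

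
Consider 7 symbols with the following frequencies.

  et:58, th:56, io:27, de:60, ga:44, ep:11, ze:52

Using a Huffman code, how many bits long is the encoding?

Merge the two smallest weights repeatedly:
combine ep(11), io(27) → 38
combine 38, ga(44) → 82
combine ze(52), th(56) → 108
combine et(58), de(60) → 118
combine 82, 108 → 190
combine 118, 190 → 308
Each symbol's bit-cost is frequency × depth; summing gives 844 bits (equivalently 38 + 82 + 108 + 118 + 190 + 308).

844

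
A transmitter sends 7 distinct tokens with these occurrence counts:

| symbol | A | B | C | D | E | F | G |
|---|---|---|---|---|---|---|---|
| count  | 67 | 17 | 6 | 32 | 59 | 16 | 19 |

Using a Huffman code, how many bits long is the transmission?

Merge the two smallest weights repeatedly:
merge C(6) and F(16): 22
merge B(17) and G(19): 36
merge 22 and D(32): 54
merge 36 and 54: 90
merge E(59) and A(67): 126
merge 90 and 126: 216
Each symbol's bit-cost is frequency × depth; summing gives 544 bits (equivalently 22 + 36 + 54 + 90 + 126 + 216).

544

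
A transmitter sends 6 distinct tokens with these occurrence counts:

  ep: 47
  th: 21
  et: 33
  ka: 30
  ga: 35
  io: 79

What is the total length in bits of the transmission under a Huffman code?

609

Greedily combine the two least-frequent nodes:
th(21) + ka(30) → 51
et(33) + ga(35) → 68
ep(47) + 51 → 98
68 + io(79) → 147
98 + 147 → 245
The encoded length is the sum of every internal node's weight: 51 + 68 + 98 + 147 + 245 = 609 bits.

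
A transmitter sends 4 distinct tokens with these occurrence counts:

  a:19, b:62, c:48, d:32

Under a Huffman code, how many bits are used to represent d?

Huffman merges, smallest pair first:
combine a(19), d(32) → 51
combine c(48), 51 → 99
combine b(62), 99 → 161
d's leaf is at depth 3, giving a 3-bit codeword.

3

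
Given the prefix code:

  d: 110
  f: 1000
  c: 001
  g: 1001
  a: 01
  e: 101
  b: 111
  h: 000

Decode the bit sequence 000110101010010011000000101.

hdeaccfhe

Read left to right; each codeword is recognised as soon as it completes (prefix code):
  000→h | 110→d | 101→e | 01→a | 001→c | 001→c | 1000→f | 000→h | 101→e
Decoded message: hdeaccfhe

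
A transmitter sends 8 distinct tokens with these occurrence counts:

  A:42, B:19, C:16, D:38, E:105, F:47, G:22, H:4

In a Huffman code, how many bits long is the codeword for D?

3

Repeatedly merge the two smallest:
H(4) + C(16) → 20
B(19) + 20 → 39
G(22) + D(38) → 60
39 + A(42) → 81
F(47) + 60 → 107
81 + E(105) → 186
107 + 186 → 293
The subtree containing D is merged 3 times, so code length = 3.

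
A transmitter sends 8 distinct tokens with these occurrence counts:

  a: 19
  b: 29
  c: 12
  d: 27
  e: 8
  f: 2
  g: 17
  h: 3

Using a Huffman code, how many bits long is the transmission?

313

Build the Huffman tree bottom-up:
merge f(2) and h(3): 5
merge 5 and e(8): 13
merge c(12) and 13: 25
merge g(17) and a(19): 36
merge 25 and d(27): 52
merge b(29) and 36: 65
merge 52 and 65: 117
Total encoded bits = sum of merged weights = 5 + 13 + 25 + 36 + 52 + 65 + 117 = 313.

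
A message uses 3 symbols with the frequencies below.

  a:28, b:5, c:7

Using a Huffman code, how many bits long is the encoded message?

Build the Huffman tree bottom-up:
merge b(5) and c(7): 12
merge 12 and a(28): 40
Total encoded bits = sum of merged weights = 12 + 40 = 52.

52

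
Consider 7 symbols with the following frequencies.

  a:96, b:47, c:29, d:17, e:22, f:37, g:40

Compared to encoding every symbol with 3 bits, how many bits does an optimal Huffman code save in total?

Fixed-length: 3 bits × 288 symbols = 864 bits.
Huffman merges:
merge d(17) and e(22): 39
merge c(29) and f(37): 66
merge 39 and g(40): 79
merge b(47) and 66: 113
merge 79 and a(96): 175
merge 113 and 175: 288
Huffman total = 39 + 66 + 79 + 113 + 175 + 288 = 760 bits.
Saving = 864 − 760 = 104 bits.

104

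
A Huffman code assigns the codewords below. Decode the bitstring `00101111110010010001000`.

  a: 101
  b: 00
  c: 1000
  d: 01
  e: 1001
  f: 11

baffebcc

Read left to right; each codeword is recognised as soon as it completes (prefix code):
  00→b | 101→a | 11→f | 11→f | 1001→e | 00→b | 1000→c | 1000→c
Decoded message: baffebcc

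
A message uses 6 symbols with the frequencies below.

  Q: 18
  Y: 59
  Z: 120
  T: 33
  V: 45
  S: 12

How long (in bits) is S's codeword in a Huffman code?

Huffman merges, smallest pair first:
S(12) + Q(18) → 30
30 + T(33) → 63
V(45) + Y(59) → 104
63 + 104 → 167
Z(120) + 167 → 287
The subtree containing S is merged 4 times, so code length = 4.

4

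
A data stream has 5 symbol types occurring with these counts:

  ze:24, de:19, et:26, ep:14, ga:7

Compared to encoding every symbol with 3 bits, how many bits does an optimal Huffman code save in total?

Fixed-length: 3 bits × 90 symbols = 270 bits.
Huffman merges:
ga(7) + ep(14) → 21
de(19) + 21 → 40
ze(24) + et(26) → 50
40 + 50 → 90
Huffman total = 21 + 40 + 50 + 90 = 201 bits.
Saving = 270 − 201 = 69 bits.

69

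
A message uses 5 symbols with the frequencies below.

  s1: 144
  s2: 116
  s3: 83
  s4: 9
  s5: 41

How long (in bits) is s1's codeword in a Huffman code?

Build the tree from the bottom:
merge s4(9) and s5(41): 50
merge 50 and s3(83): 133
merge s2(116) and 133: 249
merge s1(144) and 249: 393
s1 is merged only at the final step, so code length = 1.

1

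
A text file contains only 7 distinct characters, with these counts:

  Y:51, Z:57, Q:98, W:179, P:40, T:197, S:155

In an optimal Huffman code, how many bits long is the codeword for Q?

3

Huffman merges, smallest pair first:
merge P(40) and Y(51): 91
merge Z(57) and 91: 148
merge Q(98) and 148: 246
merge S(155) and W(179): 334
merge T(197) and 246: 443
merge 334 and 443: 777
Q sits 3 levels below the root, so its codeword is 3 bits.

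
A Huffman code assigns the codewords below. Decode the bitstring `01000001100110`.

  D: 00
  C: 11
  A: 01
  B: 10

ADDABAB

Read left to right; each codeword is recognised as soon as it completes (prefix code):
  01→A | 00→D | 00→D | 01→A | 10→B | 01→A | 10→B
Decoded message: ADDABAB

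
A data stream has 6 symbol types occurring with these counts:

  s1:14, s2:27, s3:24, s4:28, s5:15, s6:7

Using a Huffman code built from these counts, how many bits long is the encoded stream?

287

Greedily combine the two least-frequent nodes:
s6(7) + s1(14) → 21
s5(15) + 21 → 36
s3(24) + s2(27) → 51
s4(28) + 36 → 64
51 + 64 → 115
Total encoded bits = sum of merged weights = 21 + 36 + 51 + 64 + 115 = 287.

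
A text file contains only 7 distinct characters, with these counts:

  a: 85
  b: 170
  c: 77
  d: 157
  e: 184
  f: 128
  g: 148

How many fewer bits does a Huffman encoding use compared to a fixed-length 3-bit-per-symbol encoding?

192

Fixed-length: 3 bits × 949 symbols = 2847 bits.
Huffman merges:
c(77) + a(85) → 162
f(128) + g(148) → 276
d(157) + 162 → 319
b(170) + e(184) → 354
276 + 319 → 595
354 + 595 → 949
Huffman total = 162 + 276 + 319 + 354 + 595 + 949 = 2655 bits.
Saving = 2847 − 2655 = 192 bits.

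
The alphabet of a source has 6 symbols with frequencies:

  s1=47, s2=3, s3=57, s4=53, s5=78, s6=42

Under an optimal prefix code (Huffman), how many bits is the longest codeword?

4

Merge the two lowest-weight nodes at each step:
merge s2(3) and s6(42): 45
merge 45 and s1(47): 92
merge s4(53) and s3(57): 110
merge s5(78) and 92: 170
merge 110 and 170: 280
The first pair merged (s2, s6) ends up deepest, at depth 4.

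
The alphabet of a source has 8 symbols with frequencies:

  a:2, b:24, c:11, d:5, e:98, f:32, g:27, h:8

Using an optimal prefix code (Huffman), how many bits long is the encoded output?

473

Merge the two smallest weights repeatedly:
combine a(2), d(5) → 7
combine 7, h(8) → 15
combine c(11), 15 → 26
combine b(24), 26 → 50
combine g(27), f(32) → 59
combine 50, 59 → 109
combine e(98), 109 → 207
The encoded length is the sum of every internal node's weight: 7 + 15 + 26 + 50 + 59 + 109 + 207 = 473 bits.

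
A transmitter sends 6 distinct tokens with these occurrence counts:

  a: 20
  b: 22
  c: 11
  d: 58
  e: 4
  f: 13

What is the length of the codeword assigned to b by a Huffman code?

3

Build the tree from the bottom:
e(4) + c(11) → 15
f(13) + 15 → 28
a(20) + b(22) → 42
28 + 42 → 70
d(58) + 70 → 128
b sits 3 levels below the root, so its codeword is 3 bits.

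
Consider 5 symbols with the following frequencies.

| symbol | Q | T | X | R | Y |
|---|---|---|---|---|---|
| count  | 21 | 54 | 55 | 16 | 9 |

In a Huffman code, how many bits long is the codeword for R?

Build the tree from the bottom:
Y(9) + R(16) → 25
Q(21) + 25 → 46
46 + T(54) → 100
X(55) + 100 → 155
The subtree containing R is merged 4 times, so code length = 4.

4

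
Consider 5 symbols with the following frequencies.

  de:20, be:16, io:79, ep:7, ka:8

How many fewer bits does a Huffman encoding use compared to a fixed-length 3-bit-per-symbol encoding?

163

Fixed-length: 3 bits × 130 symbols = 390 bits.
Huffman merges:
combine ep(7), ka(8) → 15
combine 15, be(16) → 31
combine de(20), 31 → 51
combine 51, io(79) → 130
Huffman total = 15 + 31 + 51 + 130 = 227 bits.
Saving = 390 − 227 = 163 bits.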